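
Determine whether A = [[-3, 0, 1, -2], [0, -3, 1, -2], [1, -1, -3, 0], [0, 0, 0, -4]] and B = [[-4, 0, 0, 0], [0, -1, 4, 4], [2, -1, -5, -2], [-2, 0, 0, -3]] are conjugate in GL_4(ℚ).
No.

Both have characteristic polynomial (x + 3)^3(x + 4), but the minimal polynomial of A is (x + 3)^3(x + 4) while the minimal polynomial of B is (x + 3)^2(x + 4). The minimal polynomial is a similarity invariant, so A and B are not similar.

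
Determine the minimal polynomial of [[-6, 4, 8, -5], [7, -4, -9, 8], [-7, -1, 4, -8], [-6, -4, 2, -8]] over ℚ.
The characteristic polynomial factors as (x + 2)^2(x + 5)^2. The minimal polynomial is ∏(x - λ)^{k_λ} where k_λ is the size of the largest Jordan block at λ.

For λ = -5: rank(A + 5I) = 3, and the largest Jordan block has size 2 (the smallest k with rank((A + 5I)^k) = rank((A + 5I)^(k+1))).
For λ = -2: rank(A + 2I) = 3, and the largest Jordan block has size 2 (the smallest k with rank((A + 2I)^k) = rank((A + 2I)^(k+1))).

So m_A(x) = (x + 2)^2(x + 5)^2.

m_A(x) = (x + 2)^2(x + 5)^2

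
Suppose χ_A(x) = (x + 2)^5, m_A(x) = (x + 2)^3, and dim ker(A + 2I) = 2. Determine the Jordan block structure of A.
λ = -2: algebraic multiplicity 5 (exponent in χ_A), largest block size 3 (exponent in m_A), 2 blocks (geometric multiplicity). These force block sizes [3, 2].

Jordan blocks: (-2, 3), (-2, 2)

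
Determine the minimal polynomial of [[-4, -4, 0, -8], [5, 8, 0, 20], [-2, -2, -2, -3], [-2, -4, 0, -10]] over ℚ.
The characteristic polynomial factors as (x + 2)^4. The minimal polynomial is ∏(x - λ)^{k_λ} where k_λ is the size of the largest Jordan block at λ.

For λ = -2: rank(A + 2I) = 2, and the largest Jordan block has size 2 (the smallest k with rank((A + 2I)^k) = rank((A + 2I)^(k+1))).

So m_A(x) = (x + 2)^2.

m_A(x) = (x + 2)^2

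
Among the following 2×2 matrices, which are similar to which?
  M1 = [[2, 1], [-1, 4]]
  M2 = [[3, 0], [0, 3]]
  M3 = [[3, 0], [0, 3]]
2 classes: {M1}, {M2, M3}

Characteristic polynomials: χ_{M1} = (x - 3)^2, χ_{M2} = (x - 3)^2, χ_{M3} = (x - 3)^2.

{M1}: invariant factors (x - 3)^2.

{M2, M3}: invariant factors x - 3, x - 3.

Matrices are similar if and only if their invariant-factor lists agree; the partition into similarity classes is {M1}, {M2, M3}.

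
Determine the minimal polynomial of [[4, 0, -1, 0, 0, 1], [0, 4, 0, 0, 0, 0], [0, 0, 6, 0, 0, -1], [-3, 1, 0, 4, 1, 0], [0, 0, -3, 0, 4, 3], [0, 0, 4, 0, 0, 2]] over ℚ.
m_A(x) = (x - 4)^3

The characteristic polynomial factors as (x - 4)^6. The minimal polynomial is ∏(x - λ)^{k_λ} where k_λ is the size of the largest Jordan block at λ.

For λ = 4: rank(A - 4I) = 3, and the largest Jordan block has size 3 (the smallest k with rank((A - 4I)^k) = rank((A - 4I)^(k+1))).

So m_A(x) = (x - 4)^3.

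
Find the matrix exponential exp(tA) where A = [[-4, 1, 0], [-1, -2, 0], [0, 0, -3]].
e^{tA} = [[(1 - t)*e^{-3*t}, t*e^{-3*t}, 0], [-t*e^{-3*t}, (t + 1)*e^{-3*t}, 0], [0, 0, e^{-3*t}]]

A has Jordan form J = [[-3, 1, 0], [0, -3, 0], [0, 0, -3]] with A = PJP^{-1}, so e^{tA} = P e^{tJ} P^{-1}.

For a Jordan block J_k(λ), e^{tJ_k(λ)} = e^{λt} · (I + tN + t^2 N^2/2! + ... + t^{k-1} N^{k-1}/(k-1)!) where N is the nilpotent superdiagonal part.

Assembling the blocks and conjugating back gives the entries of e^{tA} as shown above.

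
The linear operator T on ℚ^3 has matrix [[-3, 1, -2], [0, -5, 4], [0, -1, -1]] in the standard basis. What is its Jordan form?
The characteristic polynomial is det(xI - A) = (x + 3)^3, so the eigenvalues are -3 (algebraic multiplicity 3).

For λ = -3: rank(A + 3I) = 1, rank((A + 3I)^2) = 0. The eigenspace has dimension 3 - 1 = 2, so there are 2 Jordan blocks; the rank sequence gives block sizes [2, 1].

Assembling the blocks gives the Jordan form J above.

J = [[-3, 1, 0], [0, -3, 0], [0, 0, -3]]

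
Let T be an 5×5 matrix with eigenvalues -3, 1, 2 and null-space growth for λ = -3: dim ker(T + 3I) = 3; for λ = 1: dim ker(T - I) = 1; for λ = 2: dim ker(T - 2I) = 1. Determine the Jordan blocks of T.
λ = -3: successive nullity increments [3] count blocks of size ≥ k; block sizes are [1, 1, 1].
λ = 1: successive nullity increments [1] count blocks of size ≥ k; block sizes are [1].
λ = 2: successive nullity increments [1] count blocks of size ≥ k; block sizes are [1].

Jordan blocks: (-3, 1), (-3, 1), (-3, 1), (1, 1), (2, 1)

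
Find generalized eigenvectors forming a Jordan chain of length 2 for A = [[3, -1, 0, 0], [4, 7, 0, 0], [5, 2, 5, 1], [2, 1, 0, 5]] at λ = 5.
v_1 = [[1, -1, -1, -1]]^T, v_2 = [[-1, 2, 2, 1]]^T

We seek v_1 ∈ ker((A - 5I)^2) \ ker(A - 5I), then set v_{i+1} = (A - 5I) v_i.

One such chain is v_1 = [[1, -1, -1, -1]]^T, v_2 = [[-1, 2, 2, 1]]^T. Check: (A - 5I) v_2 = [[0, 0, 0, 0]]^T = 0.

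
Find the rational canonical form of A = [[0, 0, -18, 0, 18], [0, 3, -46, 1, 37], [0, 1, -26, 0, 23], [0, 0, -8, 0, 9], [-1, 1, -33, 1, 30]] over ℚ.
R = [[0, 0, 0, 0, 18], [1, 0, 0, 0, -39], [0, 1, 0, 0, 24], [0, 0, 1, 0, -9], [0, 0, 0, 1, 7]]

The invariant factors of A (the non-unit diagonal entries of the Smith normal form of xI - A over ℚ[x]) are (x - 6)(x - 1)(x^3 + 3x - 3), each dividing the next. The characteristic polynomial is their product, (x - 6)(x - 1)(x^3 + 3x - 3).

The rational canonical form is the block-diagonal matrix of companion matrices C(f_i):
R = [[0, 0, 0, 0, 18], [1, 0, 0, 0, -39], [0, 1, 0, 0, 24], [0, 0, 1, 0, -9], [0, 0, 0, 1, 7]].

Note the characteristic polynomial does not split into linear factors over ℚ, so A has no Jordan form over ℚ; the rational canonical form exists over any field.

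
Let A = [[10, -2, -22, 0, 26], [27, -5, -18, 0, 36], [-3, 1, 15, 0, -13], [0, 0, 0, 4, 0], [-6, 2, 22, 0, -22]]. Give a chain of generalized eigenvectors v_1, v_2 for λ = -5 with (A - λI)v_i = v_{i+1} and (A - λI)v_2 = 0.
v_1 = [[0, -1, 0, 0, 0]]^T, v_2 = [[2, 0, -1, 0, -2]]^T

We seek v_1 ∈ ker((A + 5I)^2) \ ker(A + 5I), then set v_{i+1} = (A + 5I) v_i.

One such chain is v_1 = [[0, -1, 0, 0, 0]]^T, v_2 = [[2, 0, -1, 0, -2]]^T. Check: (A + 5I) v_2 = [[0, 0, 0, 0, 0]]^T = 0.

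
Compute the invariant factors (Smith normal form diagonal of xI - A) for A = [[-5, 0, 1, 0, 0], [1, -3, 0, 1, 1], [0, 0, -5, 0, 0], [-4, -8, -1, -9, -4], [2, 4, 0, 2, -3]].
x + 5, (x + 5)^2, (x + 5)^2

The Jordan structure of A has elementary divisors (x + 5)^2, (x + 5)^2, (x + 5). Arranging the block sizes at each eigenvalue in decreasing order and taking row products gives the invariant factors.

Invariant factors (smallest first, each dividing the next): x + 5, (x + 5)^2, (x + 5)^2.

Check: the last factor (x + 5)^2 is the minimal polynomial, and the product (x + 5)^5 is the characteristic polynomial.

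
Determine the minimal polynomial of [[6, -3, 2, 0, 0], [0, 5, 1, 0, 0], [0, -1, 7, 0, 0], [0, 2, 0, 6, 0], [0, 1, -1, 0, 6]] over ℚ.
m_A(x) = (x - 6)^3

The characteristic polynomial factors as (x - 6)^5. The minimal polynomial is ∏(x - λ)^{k_λ} where k_λ is the size of the largest Jordan block at λ.

For λ = 6: rank(A - 6I) = 2, and the largest Jordan block has size 3 (the smallest k with rank((A - 6I)^k) = rank((A - 6I)^(k+1))).

So m_A(x) = (x - 6)^3.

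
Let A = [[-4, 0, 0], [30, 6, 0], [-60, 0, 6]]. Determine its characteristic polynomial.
χ_A(x) = (x - 6)^2(x + 4)

xI - A = [[x + 4, 0, 0], [-30, x - 6, 0], [60, 0, x - 6]].

Expanding det(xI - A) along the first row:
det(xI - A) = + (x + 4)·det([[x - 6, 0], [0, x - 6]]) - (0)·det([[-30, 0], [60, x - 6]]) + (0)·det([[-30, x - 6], [60, 0]]).

Evaluating gives χ_A(x) = x^3 - 8x^2 - 12x + 144 = (x - 6)^2(x + 4).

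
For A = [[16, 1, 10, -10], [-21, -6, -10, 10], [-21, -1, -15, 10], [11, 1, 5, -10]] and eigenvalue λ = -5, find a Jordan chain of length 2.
We seek v_1 ∈ ker((A + 5I)^2) \ ker(A + 5I), then set v_{i+1} = (A + 5I) v_i.

One such chain is v_1 = [[2, -1, -2, 2]]^T, v_2 = [[1, -1, -1, 1]]^T. Check: (A + 5I) v_2 = [[0, 0, 0, 0]]^T = 0.

v_1 = [[2, -1, -2, 2]]^T, v_2 = [[1, -1, -1, 1]]^T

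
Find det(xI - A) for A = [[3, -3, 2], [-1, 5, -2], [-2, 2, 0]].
χ_A(x) = (x - 4)(x - 2)^2

xI - A = [[x - 3, 3, -2], [1, x - 5, 2], [2, -2, x]].

Expanding det(xI - A) along the first row:
det(xI - A) = + (x - 3)·det([[x - 5, 2], [-2, x]]) - (3)·det([[1, 2], [2, x]]) + (-2)·det([[1, x - 5], [2, -2]]).

Evaluating gives χ_A(x) = x^3 - 8x^2 + 20x - 16 = (x - 4)(x - 2)^2.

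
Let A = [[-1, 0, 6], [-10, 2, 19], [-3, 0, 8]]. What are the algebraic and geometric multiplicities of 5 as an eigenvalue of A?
The characteristic polynomial is (x - 5)(x - 2)^2, so the factor x - 5 appears with exponent 1: the algebraic multiplicity is 1.

rank(A - 5I) = 2, so the eigenspace has dimension 3 - 2 = 1: the geometric multiplicity is 1.

algebraic multiplicity 1, geometric multiplicity 1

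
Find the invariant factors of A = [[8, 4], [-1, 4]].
The Jordan structure of A has elementary divisors (x - 6)^2. Arranging the block sizes at each eigenvalue in decreasing order and taking row products gives the invariant factors.

Invariant factors (smallest first, each dividing the next): (x - 6)^2.

Check: the last factor (x - 6)^2 is the minimal polynomial, and the product (x - 6)^2 is the characteristic polynomial.

(x - 6)^2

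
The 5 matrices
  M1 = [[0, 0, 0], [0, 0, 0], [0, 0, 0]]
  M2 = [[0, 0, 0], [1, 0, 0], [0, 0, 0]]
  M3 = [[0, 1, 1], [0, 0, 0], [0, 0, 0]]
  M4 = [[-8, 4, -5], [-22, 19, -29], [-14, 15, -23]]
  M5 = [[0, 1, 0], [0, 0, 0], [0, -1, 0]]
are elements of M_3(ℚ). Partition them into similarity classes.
Characteristic polynomials: χ_{M1} = x^3, χ_{M2} = x^3, χ_{M3} = x^3, χ_{M4} = (x + 4)^3, χ_{M5} = x^3.

{M1}: invariant factors x, x, x.

{M2, M3, M5}: invariant factors x, x^2.

{M4}: invariant factors (x + 4)^3.

Matrices are similar if and only if their invariant-factor lists agree; the partition into similarity classes is {M1}, {M2, M3, M5}, {M4}.

3 classes: {M1}, {M2, M3, M5}, {M4}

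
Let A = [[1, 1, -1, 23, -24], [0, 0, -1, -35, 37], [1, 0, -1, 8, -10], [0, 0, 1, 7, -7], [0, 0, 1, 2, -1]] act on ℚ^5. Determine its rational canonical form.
The invariant factors of A (the non-unit diagonal entries of the Smith normal form of xI - A over ℚ[x]) are (x - 3)^2(x^3 - 2), each dividing the next. The characteristic polynomial is their product, (x - 3)^2(x^3 - 2).

The rational canonical form is the block-diagonal matrix of companion matrices C(f_i):
R = [[0, 0, 0, 0, 18], [1, 0, 0, 0, -12], [0, 1, 0, 0, 2], [0, 0, 1, 0, -9], [0, 0, 0, 1, 6]].

Note the characteristic polynomial does not split into linear factors over ℚ, so A has no Jordan form over ℚ; the rational canonical form exists over any field.

R = [[0, 0, 0, 0, 18], [1, 0, 0, 0, -12], [0, 1, 0, 0, 2], [0, 0, 1, 0, -9], [0, 0, 0, 1, 6]]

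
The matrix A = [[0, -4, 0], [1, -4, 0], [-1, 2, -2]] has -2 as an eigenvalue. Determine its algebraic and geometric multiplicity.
algebraic multiplicity 3, geometric multiplicity 2

The characteristic polynomial is (x + 2)^3, so the factor x + 2 appears with exponent 3: the algebraic multiplicity is 3.

rank(A + 2I) = 1, so the eigenspace has dimension 3 - 1 = 2: the geometric multiplicity is 2.

Since 2 < 3, A is not diagonalizable.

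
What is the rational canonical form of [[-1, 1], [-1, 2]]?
R = [[0, 1], [1, 1]]

The invariant factors of A (the non-unit diagonal entries of the Smith normal form of xI - A over ℚ[x]) are x^2 - x - 1, each dividing the next. The characteristic polynomial is their product, x^2 - x - 1.

The rational canonical form is the block-diagonal matrix of companion matrices C(f_i):
R = [[0, 1], [1, 1]].

Note the characteristic polynomial does not split into linear factors over ℚ, so A has no Jordan form over ℚ; the rational canonical form exists over any field.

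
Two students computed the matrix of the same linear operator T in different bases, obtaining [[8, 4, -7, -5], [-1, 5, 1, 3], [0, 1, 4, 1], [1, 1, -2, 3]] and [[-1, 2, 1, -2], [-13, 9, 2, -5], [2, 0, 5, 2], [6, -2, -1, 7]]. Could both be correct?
Two matrices over a field are similar if and only if they have the same invariant factors.

Both A and B have characteristic polynomial (x - 5)^4 and minimal polynomial (x - 5)^2. Computing further, both have invariant factors (x - 5)^2, (x - 5)^2. Hence A and B are similar.

Yes.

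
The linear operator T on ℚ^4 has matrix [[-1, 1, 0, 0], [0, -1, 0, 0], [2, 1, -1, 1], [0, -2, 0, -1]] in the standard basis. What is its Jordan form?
J = [[-1, 1, 0, 0], [0, -1, 0, 0], [0, 0, -1, 1], [0, 0, 0, -1]]

The characteristic polynomial is det(xI - A) = (x + 1)^4, so the eigenvalues are -1 (algebraic multiplicity 4).

For λ = -1: rank(A + I) = 2, rank((A + I)^2) = 0. The eigenspace has dimension 4 - 2 = 2, so there are 2 Jordan blocks; the rank sequence gives block sizes [2, 2].

Assembling the blocks gives the Jordan form J above.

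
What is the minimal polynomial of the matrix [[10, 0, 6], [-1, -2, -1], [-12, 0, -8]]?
m_A(x) = (x - 4)(x + 2)^2

The characteristic polynomial factors as (x - 4)(x + 2)^2. The minimal polynomial is ∏(x - λ)^{k_λ} where k_λ is the size of the largest Jordan block at λ.

For λ = -2: rank(A + 2I) = 2, and the largest Jordan block has size 2 (the smallest k with rank((A + 2I)^k) = rank((A + 2I)^(k+1))).
For λ = 4: rank(A - 4I) = 2, and the largest Jordan block has size 1 (the smallest k with rank((A - 4I)^k) = rank((A - 4I)^(k+1))).

So m_A(x) = (x - 4)(x + 2)^2.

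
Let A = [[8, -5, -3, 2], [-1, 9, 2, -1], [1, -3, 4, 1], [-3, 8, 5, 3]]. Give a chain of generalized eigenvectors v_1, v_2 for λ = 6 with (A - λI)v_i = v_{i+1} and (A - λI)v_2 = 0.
We seek v_1 ∈ ker((A - 6I)^2) \ ker(A - 6I), then set v_{i+1} = (A - 6I) v_i.

One such chain is v_1 = [[1, 1, 0, 2]]^T, v_2 = [[1, 0, 0, -1]]^T. Check: (A - 6I) v_2 = [[0, 0, 0, 0]]^T = 0.

v_1 = [[1, 1, 0, 2]]^T, v_2 = [[1, 0, 0, -1]]^T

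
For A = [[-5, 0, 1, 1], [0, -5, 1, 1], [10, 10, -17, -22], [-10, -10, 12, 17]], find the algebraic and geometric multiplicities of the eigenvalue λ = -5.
The characteristic polynomial is (x - 5)(x + 5)^3, so the factor x + 5 appears with exponent 3: the algebraic multiplicity is 3.

rank(A + 5I) = 2, so the eigenspace has dimension 4 - 2 = 2: the geometric multiplicity is 2.

Since 2 < 3, A is not diagonalizable.

algebraic multiplicity 3, geometric multiplicity 2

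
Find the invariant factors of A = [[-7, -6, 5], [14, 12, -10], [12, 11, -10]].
The Jordan structure of A has elementary divisors (x + 5), x^2. Arranging the block sizes at each eigenvalue in decreasing order and taking row products gives the invariant factors.

Invariant factors (smallest first, each dividing the next): x^2(x + 5).

Check: the last factor x^2(x + 5) is the minimal polynomial, and the product x^2(x + 5) is the characteristic polynomial.

x^2(x + 5)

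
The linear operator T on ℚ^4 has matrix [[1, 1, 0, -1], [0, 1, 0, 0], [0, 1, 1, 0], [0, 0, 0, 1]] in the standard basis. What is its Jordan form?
J = [[1, 1, 0, 0], [0, 1, 0, 0], [0, 0, 1, 1], [0, 0, 0, 1]]

The characteristic polynomial is det(xI - A) = (x - 1)^4, so the eigenvalues are 1 (algebraic multiplicity 4).

For λ = 1: rank(A - I) = 2, rank((A - I)^2) = 0. The eigenspace has dimension 4 - 2 = 2, so there are 2 Jordan blocks; the rank sequence gives block sizes [2, 2].

Assembling the blocks gives the Jordan form J above.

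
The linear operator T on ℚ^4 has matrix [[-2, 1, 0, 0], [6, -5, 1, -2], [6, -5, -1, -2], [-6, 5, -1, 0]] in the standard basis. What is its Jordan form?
The characteristic polynomial is det(xI - A) = (x + 2)^4, so the eigenvalues are -2 (algebraic multiplicity 4).

For λ = -2: rank(A + 2I) = 2, rank((A + 2I)^2) = 1, rank((A + 2I)^3) = 0. The eigenspace has dimension 4 - 2 = 2, so there are 2 Jordan blocks; the rank sequence gives block sizes [3, 1].

Assembling the blocks gives the Jordan form J above.

J = [[-2, 1, 0, 0], [0, -2, 1, 0], [0, 0, -2, 0], [0, 0, 0, -2]]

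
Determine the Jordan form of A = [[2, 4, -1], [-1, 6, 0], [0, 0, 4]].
J = [[4, 1, 0], [0, 4, 1], [0, 0, 4]]

The characteristic polynomial is det(xI - A) = (x - 4)^3, so the eigenvalues are 4 (algebraic multiplicity 3).

For λ = 4: rank(A - 4I) = 2, rank((A - 4I)^2) = 1, rank((A - 4I)^3) = 0. The eigenspace has dimension 3 - 2 = 1, so there is 1 Jordan block; the rank sequence gives block sizes [3].

Assembling the blocks gives the Jordan form J above.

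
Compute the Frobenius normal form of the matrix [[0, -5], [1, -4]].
R = [[0, -5], [1, -4]]

The invariant factors of A (the non-unit diagonal entries of the Smith normal form of xI - A over ℚ[x]) are x^2 + 4x + 5, each dividing the next. The characteristic polynomial is their product, x^2 + 4x + 5.

The rational canonical form is the block-diagonal matrix of companion matrices C(f_i):
R = [[0, -5], [1, -4]].

Note the characteristic polynomial does not split into linear factors over ℚ, so A has no Jordan form over ℚ; the rational canonical form exists over any field.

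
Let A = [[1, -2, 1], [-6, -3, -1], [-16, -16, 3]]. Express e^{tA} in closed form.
A has Jordan form J = [[-5, 0, 0], [0, 3, 1], [0, 0, 3]] with A = PJP^{-1}, so e^{tA} = P e^{tJ} P^{-1}.

For a Jordan block J_k(λ), e^{tJ_k(λ)} = e^{λt} · (I + tN + t^2 N^2/2! + ... + t^{k-1} N^{k-1}/(k-1)!) where N is the nilpotent superdiagonal part.

Assembling the blocks and conjugating back gives the entries of e^{tA} as shown above.

e^{tA} = [[(1 - 2*t)*e^{3*t}, -2*t*e^{3*t}, t*e^{3*t}], [((2*t - 1)*e^{8*t} + 1)*e^{-5*t}, (2*t*e^{8*t} + 1)*e^{-5*t}, -t*e^{3*t}], [2*(1 - e^{8*t})*e^{-5*t}, 2*(1 - e^{8*t})*e^{-5*t}, e^{3*t}]]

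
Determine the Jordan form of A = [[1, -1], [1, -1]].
The characteristic polynomial is det(xI - A) = x^2, so the eigenvalues are 0 (algebraic multiplicity 2).

For λ = 0: rank(A) = 1, rank(A^2) = 0. The eigenspace has dimension 2 - 1 = 1, so there is 1 Jordan block; the rank sequence gives block sizes [2].

Assembling the blocks gives the Jordan form J above.

J = [[0, 1], [0, 0]]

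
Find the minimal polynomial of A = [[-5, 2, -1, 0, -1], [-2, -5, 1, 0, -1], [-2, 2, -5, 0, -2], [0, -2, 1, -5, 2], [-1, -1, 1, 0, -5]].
m_A(x) = (x + 5)^3

The characteristic polynomial factors as (x + 5)^5. The minimal polynomial is ∏(x - λ)^{k_λ} where k_λ is the size of the largest Jordan block at λ.

For λ = -5: rank(A + 5I) = 3, and the largest Jordan block has size 3 (the smallest k with rank((A + 5I)^k) = rank((A + 5I)^(k+1))).

So m_A(x) = (x + 5)^3.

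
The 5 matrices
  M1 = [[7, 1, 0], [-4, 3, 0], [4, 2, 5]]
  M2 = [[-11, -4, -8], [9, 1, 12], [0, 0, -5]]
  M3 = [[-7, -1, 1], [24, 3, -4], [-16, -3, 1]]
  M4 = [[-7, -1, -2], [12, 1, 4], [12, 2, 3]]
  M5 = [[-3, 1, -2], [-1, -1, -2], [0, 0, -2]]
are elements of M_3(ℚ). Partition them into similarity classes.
5 classes: {M1}, {M2}, {M3}, {M4}, {M5}

Characteristic polynomials: χ_{M1} = (x - 5)^3, χ_{M2} = (x + 5)^3, χ_{M3} = (x + 1)^3, χ_{M4} = (x + 1)^3, χ_{M5} = (x + 2)^3.

{M1}: invariant factors x - 5, (x - 5)^2.

{M2}: invariant factors x + 5, (x + 5)^2.

{M3}: invariant factors (x + 1)^3.

{M4}: invariant factors x + 1, (x + 1)^2.

{M5}: invariant factors x + 2, (x + 2)^2.

Matrices are similar if and only if their invariant-factor lists agree; the partition into similarity classes is {M1}, {M2}, {M3}, {M4}, {M5}.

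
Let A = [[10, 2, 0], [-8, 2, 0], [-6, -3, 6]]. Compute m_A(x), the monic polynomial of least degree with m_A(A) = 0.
m_A(x) = (x - 6)^2

The characteristic polynomial factors as (x - 6)^3. The minimal polynomial is ∏(x - λ)^{k_λ} where k_λ is the size of the largest Jordan block at λ.

For λ = 6: rank(A - 6I) = 1, and the largest Jordan block has size 2 (the smallest k with rank((A - 6I)^k) = rank((A - 6I)^(k+1))).

So m_A(x) = (x - 6)^2.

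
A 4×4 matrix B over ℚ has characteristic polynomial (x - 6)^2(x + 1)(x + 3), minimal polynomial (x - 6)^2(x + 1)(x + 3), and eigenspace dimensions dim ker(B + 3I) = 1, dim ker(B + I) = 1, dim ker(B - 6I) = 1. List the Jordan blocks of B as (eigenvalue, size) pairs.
Jordan blocks: (-3, 1), (-1, 1), (6, 2)

λ = -3: algebraic multiplicity 1 (exponent in χ_B), largest block size 1 (exponent in m_B), 1 block (geometric multiplicity). This forces block sizes [1].
λ = -1: algebraic multiplicity 1 (exponent in χ_B), largest block size 1 (exponent in m_B), 1 block (geometric multiplicity). This forces block sizes [1].
λ = 6: algebraic multiplicity 2 (exponent in χ_B), largest block size 2 (exponent in m_B), 1 block (geometric multiplicity). This forces block sizes [2].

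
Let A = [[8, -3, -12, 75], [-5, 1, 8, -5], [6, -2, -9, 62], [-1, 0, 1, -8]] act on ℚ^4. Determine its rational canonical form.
The invariant factors of A (the non-unit diagonal entries of the Smith normal form of xI - A over ℚ[x]) are (x - 2)(x + 3)^2(x + 4), each dividing the next. The characteristic polynomial is their product, (x - 2)(x + 3)^2(x + 4).

The rational canonical form is the block-diagonal matrix of companion matrices C(f_i):
R = [[0, 0, 0, 72], [1, 0, 0, 30], [0, 1, 0, -13], [0, 0, 1, -8]].

R = [[0, 0, 0, 72], [1, 0, 0, 30], [0, 1, 0, -13], [0, 0, 1, -8]]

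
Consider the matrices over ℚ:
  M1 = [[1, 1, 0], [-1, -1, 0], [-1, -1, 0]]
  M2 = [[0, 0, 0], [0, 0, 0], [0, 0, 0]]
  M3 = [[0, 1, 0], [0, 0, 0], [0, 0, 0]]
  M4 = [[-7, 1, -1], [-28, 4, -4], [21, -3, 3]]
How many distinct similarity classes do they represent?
Characteristic polynomials: χ_{M1} = x^3, χ_{M2} = x^3, χ_{M3} = x^3, χ_{M4} = x^3.

{M1, M3, M4}: invariant factors x, x^2.

{M2}: invariant factors x, x, x.

Matrices are similar if and only if their invariant-factor lists agree; the partition into similarity classes is {M1, M3, M4}, {M2}.

2 classes: {M1, M3, M4}, {M2}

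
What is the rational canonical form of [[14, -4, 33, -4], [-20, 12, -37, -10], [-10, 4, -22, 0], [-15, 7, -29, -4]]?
R = [[0, 6, 0, 0], [1, 0, 0, 0], [0, 0, 0, 6], [0, 0, 1, 0]]

The invariant factors of A (the non-unit diagonal entries of the Smith normal form of xI - A over ℚ[x]) are x^2 - 6, x^2 - 6, each dividing the next. The characteristic polynomial is their product, (x^2 - 6)^2.

The rational canonical form is the block-diagonal matrix of companion matrices C(f_i):
R = [[0, 6, 0, 0], [1, 0, 0, 0], [0, 0, 0, 6], [0, 0, 1, 0]].

Note the characteristic polynomial does not split into linear factors over ℚ, so A has no Jordan form over ℚ; the rational canonical form exists over any field.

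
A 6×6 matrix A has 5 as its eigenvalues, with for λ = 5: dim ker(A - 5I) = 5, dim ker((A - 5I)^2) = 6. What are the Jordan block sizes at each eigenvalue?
λ = 5: successive nullity increments [5, 1] count blocks of size ≥ k; block sizes are [2, 1, 1, 1, 1].

Jordan blocks: (5, 2), (5, 1), (5, 1), (5, 1), (5, 1)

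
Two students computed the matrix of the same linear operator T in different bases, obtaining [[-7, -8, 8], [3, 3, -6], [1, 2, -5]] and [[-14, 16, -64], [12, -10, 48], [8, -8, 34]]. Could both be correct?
No.

trace(A) = -9 but trace(B) = 10. The trace is a similarity invariant, so A and B are not similar.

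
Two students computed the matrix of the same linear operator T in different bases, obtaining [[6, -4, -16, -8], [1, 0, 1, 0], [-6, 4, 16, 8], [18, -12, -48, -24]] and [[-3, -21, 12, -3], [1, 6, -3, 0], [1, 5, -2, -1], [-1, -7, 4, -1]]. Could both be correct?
No.

trace(A) = -2 but trace(B) = 0. The trace is a similarity invariant, so A and B are not similar.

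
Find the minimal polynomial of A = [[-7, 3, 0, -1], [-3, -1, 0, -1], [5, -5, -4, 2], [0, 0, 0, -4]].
m_A(x) = (x + 4)^2

The characteristic polynomial factors as (x + 4)^4. The minimal polynomial is ∏(x - λ)^{k_λ} where k_λ is the size of the largest Jordan block at λ.

For λ = -4: rank(A + 4I) = 2, and the largest Jordan block has size 2 (the smallest k with rank((A + 4I)^k) = rank((A + 4I)^(k+1))).

So m_A(x) = (x + 4)^2.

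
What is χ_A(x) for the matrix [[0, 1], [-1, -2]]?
xI - A = [[x, -1], [1, x + 2]].

Expanding det(xI - A) along the first row:
det(xI - A) = + (x)·det([[x + 2]]) - (-1)·det([[1]]).

Evaluating gives χ_A(x) = x^2 + 2x + 1 = (x + 1)^2.

χ_A(x) = (x + 1)^2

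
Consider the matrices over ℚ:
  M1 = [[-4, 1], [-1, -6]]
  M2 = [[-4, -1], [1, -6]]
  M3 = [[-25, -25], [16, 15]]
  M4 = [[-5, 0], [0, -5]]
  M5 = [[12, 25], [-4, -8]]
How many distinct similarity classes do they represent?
Characteristic polynomials: χ_{M1} = (x + 5)^2, χ_{M2} = (x + 5)^2, χ_{M3} = (x + 5)^2, χ_{M4} = (x + 5)^2, χ_{M5} = (x - 2)^2.

{M1, M2, M3}: invariant factors (x + 5)^2.

{M4}: invariant factors x + 5, x + 5.

{M5}: invariant factors (x - 2)^2.

Matrices are similar if and only if their invariant-factor lists agree; the partition into similarity classes is {M1, M2, M3}, {M4}, {M5}.

3 classes: {M1, M2, M3}, {M4}, {M5}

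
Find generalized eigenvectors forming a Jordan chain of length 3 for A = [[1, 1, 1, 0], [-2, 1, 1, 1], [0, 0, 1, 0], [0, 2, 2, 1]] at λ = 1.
We seek v_1 ∈ ker((A - I)^3) \ ker((A - I)^2), then set v_{i+1} = (A - I) v_i.

One such chain is v_1 = [[0, 0, 0, 1]]^T, v_2 = [[0, 1, 0, 0]]^T, v_3 = [[1, 0, 0, 2]]^T. Check: (A - I) v_3 = [[0, 0, 0, 0]]^T = 0.

v_1 = [[0, 0, 0, 1]]^T, v_2 = [[0, 1, 0, 0]]^T, v_3 = [[1, 0, 0, 2]]^T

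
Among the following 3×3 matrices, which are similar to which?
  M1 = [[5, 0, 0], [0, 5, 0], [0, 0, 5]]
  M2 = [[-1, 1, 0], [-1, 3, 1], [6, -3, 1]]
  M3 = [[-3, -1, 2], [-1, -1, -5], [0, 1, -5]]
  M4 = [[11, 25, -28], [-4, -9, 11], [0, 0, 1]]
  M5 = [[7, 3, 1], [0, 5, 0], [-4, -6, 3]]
4 classes: {M1}, {M2, M4}, {M3}, {M5}

Characteristic polynomials: χ_{M1} = (x - 5)^3, χ_{M2} = (x - 1)^3, χ_{M3} = (x + 3)^3, χ_{M4} = (x - 1)^3, χ_{M5} = (x - 5)^3.

{M1}: invariant factors x - 5, x - 5, x - 5.

{M2, M4}: invariant factors (x - 1)^3.

{M3}: invariant factors (x + 3)^3.

{M5}: invariant factors x - 5, (x - 5)^2.

Matrices are similar if and only if their invariant-factor lists agree; the partition into similarity classes is {M1}, {M2, M4}, {M3}, {M5}.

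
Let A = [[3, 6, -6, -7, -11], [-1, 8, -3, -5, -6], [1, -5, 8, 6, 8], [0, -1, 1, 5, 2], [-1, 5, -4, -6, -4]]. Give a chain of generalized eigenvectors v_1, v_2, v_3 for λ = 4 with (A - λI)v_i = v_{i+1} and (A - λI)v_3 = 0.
v_1 = [[-2, -1, 3, 0, -2]]^T, v_2 = [[0, 1, -1, 0, 1]]^T, v_3 = [[1, 1, -1, 0, 1]]^T

We seek v_1 ∈ ker((A - 4I)^3) \ ker((A - 4I)^2), then set v_{i+1} = (A - 4I) v_i.

One such chain is v_1 = [[-2, -1, 3, 0, -2]]^T, v_2 = [[0, 1, -1, 0, 1]]^T, v_3 = [[1, 1, -1, 0, 1]]^T. Check: (A - 4I) v_3 = [[0, 0, 0, 0, 0]]^T = 0.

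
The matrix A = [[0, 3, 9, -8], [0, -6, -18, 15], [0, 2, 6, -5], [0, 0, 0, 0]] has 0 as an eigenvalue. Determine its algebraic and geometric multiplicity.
algebraic multiplicity 4, geometric multiplicity 2

The characteristic polynomial is x^4, so the factor x appears with exponent 4: the algebraic multiplicity is 4.

rank(A) = 2, so the eigenspace has dimension 4 - 2 = 2: the geometric multiplicity is 2.

Since 2 < 4, A is not diagonalizable.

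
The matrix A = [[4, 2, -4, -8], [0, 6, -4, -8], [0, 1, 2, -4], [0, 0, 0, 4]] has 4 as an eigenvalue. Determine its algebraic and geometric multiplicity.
The characteristic polynomial is (x - 4)^4, so the factor x - 4 appears with exponent 4: the algebraic multiplicity is 4.

rank(A - 4I) = 1, so the eigenspace has dimension 4 - 1 = 3: the geometric multiplicity is 3.

Since 3 < 4, A is not diagonalizable.

algebraic multiplicity 4, geometric multiplicity 3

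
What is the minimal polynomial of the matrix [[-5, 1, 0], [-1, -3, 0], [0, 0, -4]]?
The characteristic polynomial factors as (x + 4)^3. The minimal polynomial is ∏(x - λ)^{k_λ} where k_λ is the size of the largest Jordan block at λ.

For λ = -4: rank(A + 4I) = 1, and the largest Jordan block has size 2 (the smallest k with rank((A + 4I)^k) = rank((A + 4I)^(k+1))).

So m_A(x) = (x + 4)^2.

m_A(x) = (x + 4)^2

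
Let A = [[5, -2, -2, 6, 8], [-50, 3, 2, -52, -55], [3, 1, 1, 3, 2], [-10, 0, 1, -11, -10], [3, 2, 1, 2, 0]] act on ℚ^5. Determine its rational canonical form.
The invariant factors of A (the non-unit diagonal entries of the Smith normal form of xI - A over ℚ[x]) are (x - 3)(x + 5)(x^3 + 4x + 3), each dividing the next. The characteristic polynomial is their product, (x - 3)(x + 5)(x^3 + 4x + 3).

The rational canonical form is the block-diagonal matrix of companion matrices C(f_i):
R = [[0, 0, 0, 0, 45], [1, 0, 0, 0, 54], [0, 1, 0, 0, -11], [0, 0, 1, 0, 11], [0, 0, 0, 1, -2]].

Note the characteristic polynomial does not split into linear factors over ℚ, so A has no Jordan form over ℚ; the rational canonical form exists over any field.

R = [[0, 0, 0, 0, 45], [1, 0, 0, 0, 54], [0, 1, 0, 0, -11], [0, 0, 1, 0, 11], [0, 0, 0, 1, -2]]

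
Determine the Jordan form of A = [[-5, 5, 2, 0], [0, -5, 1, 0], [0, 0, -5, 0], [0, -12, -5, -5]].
J = [[-5, 1, 0, 0], [0, -5, 1, 0], [0, 0, -5, 0], [0, 0, 0, -5]]

The characteristic polynomial is det(xI - A) = (x + 5)^4, so the eigenvalues are -5 (algebraic multiplicity 4).

For λ = -5: rank(A + 5I) = 2, rank((A + 5I)^2) = 1, rank((A + 5I)^3) = 0. The eigenspace has dimension 4 - 2 = 2, so there are 2 Jordan blocks; the rank sequence gives block sizes [3, 1].

Assembling the blocks gives the Jordan form J above.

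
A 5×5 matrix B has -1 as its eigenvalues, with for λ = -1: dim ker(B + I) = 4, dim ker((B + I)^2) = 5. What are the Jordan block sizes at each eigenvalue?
Jordan blocks: (-1, 2), (-1, 1), (-1, 1), (-1, 1)

λ = -1: successive nullity increments [4, 1] count blocks of size ≥ k; block sizes are [2, 1, 1, 1].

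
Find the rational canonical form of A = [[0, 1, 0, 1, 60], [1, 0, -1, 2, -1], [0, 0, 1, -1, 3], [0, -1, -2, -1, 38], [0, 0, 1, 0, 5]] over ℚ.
The invariant factors of A (the non-unit diagonal entries of the Smith normal form of xI - A over ℚ[x]) are (x - 3)^3(x + 2)^2, each dividing the next. The characteristic polynomial is their product, (x - 3)^3(x + 2)^2.

The rational canonical form is the block-diagonal matrix of companion matrices C(f_i):
R = [[0, 0, 0, 0, 108], [1, 0, 0, 0, 0], [0, 1, 0, 0, -45], [0, 0, 1, 0, 5], [0, 0, 0, 1, 5]].

R = [[0, 0, 0, 0, 108], [1, 0, 0, 0, 0], [0, 1, 0, 0, -45], [0, 0, 1, 0, 5], [0, 0, 0, 1, 5]]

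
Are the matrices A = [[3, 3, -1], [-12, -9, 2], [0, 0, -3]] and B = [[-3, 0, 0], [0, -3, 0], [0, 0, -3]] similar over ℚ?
Both have characteristic polynomial (x + 3)^3, but the minimal polynomial of A is (x + 3)^2 while the minimal polynomial of B is x + 3. The minimal polynomial is a similarity invariant, so A and B are not similar.

No.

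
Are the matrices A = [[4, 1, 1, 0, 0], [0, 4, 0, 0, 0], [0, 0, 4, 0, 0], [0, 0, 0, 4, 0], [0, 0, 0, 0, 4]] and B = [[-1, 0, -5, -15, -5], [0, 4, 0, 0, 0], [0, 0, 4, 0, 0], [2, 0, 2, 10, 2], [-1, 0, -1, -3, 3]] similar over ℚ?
Yes.

Two matrices over a field are similar if and only if they have the same invariant factors.

Both A and B have characteristic polynomial (x - 4)^5 and minimal polynomial (x - 4)^2. Computing further, both have invariant factors x - 4, x - 4, x - 4, (x - 4)^2. Hence A and B are similar.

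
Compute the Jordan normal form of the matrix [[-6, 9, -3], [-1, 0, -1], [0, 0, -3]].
J = [[-3, 1, 0], [0, -3, 0], [0, 0, -3]]

The characteristic polynomial is det(xI - A) = (x + 3)^3, so the eigenvalues are -3 (algebraic multiplicity 3).

For λ = -3: rank(A + 3I) = 1, rank((A + 3I)^2) = 0. The eigenspace has dimension 3 - 1 = 2, so there are 2 Jordan blocks; the rank sequence gives block sizes [2, 1].

Assembling the blocks gives the Jordan form J above.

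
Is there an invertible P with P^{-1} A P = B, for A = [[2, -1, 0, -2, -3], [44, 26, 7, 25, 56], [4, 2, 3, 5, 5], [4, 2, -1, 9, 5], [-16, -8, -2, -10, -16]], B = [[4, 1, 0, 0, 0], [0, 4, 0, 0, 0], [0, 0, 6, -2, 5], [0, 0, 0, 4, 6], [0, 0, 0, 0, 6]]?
No.

Both have characteristic polynomial (x - 6)^2(x - 4)^3, but the minimal polynomial of A is (x - 6)^2(x - 4)^3 while the minimal polynomial of B is (x - 6)^2(x - 4)^2. The minimal polynomial is a similarity invariant, so A and B are not similar.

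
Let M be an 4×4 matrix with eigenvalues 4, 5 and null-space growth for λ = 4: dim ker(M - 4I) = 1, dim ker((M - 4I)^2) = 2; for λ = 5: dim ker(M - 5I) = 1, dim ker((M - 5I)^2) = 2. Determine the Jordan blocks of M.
λ = 4: successive nullity increments [1, 1] count blocks of size ≥ k; block sizes are [2].
λ = 5: successive nullity increments [1, 1] count blocks of size ≥ k; block sizes are [2].

Jordan blocks: (4, 2), (5, 2)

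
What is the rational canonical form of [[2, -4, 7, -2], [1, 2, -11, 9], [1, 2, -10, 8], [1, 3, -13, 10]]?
R = [[0, 1, 0, 0], [1, 2, 0, 0], [0, 0, 0, 1], [0, 0, 1, 2]]

The invariant factors of A (the non-unit diagonal entries of the Smith normal form of xI - A over ℚ[x]) are x^2 - 2x - 1, x^2 - 2x - 1, each dividing the next. The characteristic polynomial is their product, (x^2 - 2x - 1)^2.

The rational canonical form is the block-diagonal matrix of companion matrices C(f_i):
R = [[0, 1, 0, 0], [1, 2, 0, 0], [0, 0, 0, 1], [0, 0, 1, 2]].

Note the characteristic polynomial does not split into linear factors over ℚ, so A has no Jordan form over ℚ; the rational canonical form exists over any field.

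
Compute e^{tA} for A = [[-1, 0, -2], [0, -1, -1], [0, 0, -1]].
A has Jordan form J = [[-1, 1, 0], [0, -1, 0], [0, 0, -1]] with A = PJP^{-1}, so e^{tA} = P e^{tJ} P^{-1}.

For a Jordan block J_k(λ), e^{tJ_k(λ)} = e^{λt} · (I + tN + t^2 N^2/2! + ... + t^{k-1} N^{k-1}/(k-1)!) where N is the nilpotent superdiagonal part.

Assembling the blocks and conjugating back gives the entries of e^{tA} as shown above.

e^{tA} = [[e^{-t}, 0, -2*t*e^{-t}], [0, e^{-t}, -t*e^{-t}], [0, 0, e^{-t}]]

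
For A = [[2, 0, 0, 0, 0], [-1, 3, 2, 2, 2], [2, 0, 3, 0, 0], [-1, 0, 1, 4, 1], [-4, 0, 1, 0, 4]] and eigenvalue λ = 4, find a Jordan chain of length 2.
We seek v_1 ∈ ker((A - 4I)^2) \ ker(A - 4I), then set v_{i+1} = (A - 4I) v_i.

One such chain is v_1 = [[0, 0, 0, 0, 1]]^T, v_2 = [[0, 2, 0, 1, 0]]^T. Check: (A - 4I) v_2 = [[0, 0, 0, 0, 0]]^T = 0.

v_1 = [[0, 0, 0, 0, 1]]^T, v_2 = [[0, 2, 0, 1, 0]]^T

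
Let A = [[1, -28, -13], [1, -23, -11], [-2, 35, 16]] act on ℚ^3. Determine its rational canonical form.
The invariant factors of A (the non-unit diagonal entries of the Smith normal form of xI - A over ℚ[x]) are (x + 2)^3, each dividing the next. The characteristic polynomial is their product, (x + 2)^3.

The rational canonical form is the block-diagonal matrix of companion matrices C(f_i):
R = [[0, 0, -8], [1, 0, -12], [0, 1, -6]].

R = [[0, 0, -8], [1, 0, -12], [0, 1, -6]]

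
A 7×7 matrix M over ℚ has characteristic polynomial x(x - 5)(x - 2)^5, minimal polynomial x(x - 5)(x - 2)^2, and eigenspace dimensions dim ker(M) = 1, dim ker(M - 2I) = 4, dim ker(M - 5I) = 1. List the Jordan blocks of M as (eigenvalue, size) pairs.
Jordan blocks: (0, 1), (2, 2), (2, 1), (2, 1), (2, 1), (5, 1)

λ = 0: algebraic multiplicity 1 (exponent in χ_M), largest block size 1 (exponent in m_M), 1 block (geometric multiplicity). This forces block sizes [1].
λ = 2: algebraic multiplicity 5 (exponent in χ_M), largest block size 2 (exponent in m_M), 4 blocks (geometric multiplicity). These force block sizes [2, 1, 1, 1].
λ = 5: algebraic multiplicity 1 (exponent in χ_M), largest block size 1 (exponent in m_M), 1 block (geometric multiplicity). This forces block sizes [1].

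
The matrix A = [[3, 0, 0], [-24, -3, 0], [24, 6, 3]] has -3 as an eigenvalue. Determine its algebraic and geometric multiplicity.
The characteristic polynomial is (x - 3)^2(x + 3), so the factor x + 3 appears with exponent 1: the algebraic multiplicity is 1.

rank(A + 3I) = 2, so the eigenspace has dimension 3 - 2 = 1: the geometric multiplicity is 1.

algebraic multiplicity 1, geometric multiplicity 1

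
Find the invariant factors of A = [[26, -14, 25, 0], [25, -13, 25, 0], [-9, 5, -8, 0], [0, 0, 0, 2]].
x - 2, (x - 2)^2(x - 1)

The Jordan structure of A has elementary divisors (x - 1), (x - 2)^2, (x - 2). Arranging the block sizes at each eigenvalue in decreasing order and taking row products gives the invariant factors.

Invariant factors (smallest first, each dividing the next): x - 2, (x - 2)^2(x - 1).

Check: the last factor (x - 2)^2(x - 1) is the minimal polynomial, and the product (x - 2)^3(x - 1) is the characteristic polynomial.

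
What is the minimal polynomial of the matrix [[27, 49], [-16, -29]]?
The characteristic polynomial factors as (x + 1)^2. The minimal polynomial is ∏(x - λ)^{k_λ} where k_λ is the size of the largest Jordan block at λ.

For λ = -1: rank(A + I) = 1, and the largest Jordan block has size 2 (the smallest k with rank((A + I)^k) = rank((A + I)^(k+1))).

So m_A(x) = (x + 1)^2.

m_A(x) = (x + 1)^2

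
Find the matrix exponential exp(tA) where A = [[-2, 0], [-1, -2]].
e^{tA} = [[e^{-2*t}, 0], [-t*e^{-2*t}, e^{-2*t}]]

A has Jordan form J = [[-2, 1], [0, -2]] with A = PJP^{-1}, so e^{tA} = P e^{tJ} P^{-1}.

For a Jordan block J_k(λ), e^{tJ_k(λ)} = e^{λt} · (I + tN + t^2 N^2/2! + ... + t^{k-1} N^{k-1}/(k-1)!) where N is the nilpotent superdiagonal part.

Assembling the blocks and conjugating back gives the entries of e^{tA} as shown above.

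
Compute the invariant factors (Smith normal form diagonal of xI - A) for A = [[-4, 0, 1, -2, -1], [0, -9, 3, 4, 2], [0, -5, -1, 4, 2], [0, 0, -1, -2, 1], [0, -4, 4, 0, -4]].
x + 4, x + 4, (x + 4)^3

The Jordan structure of A has elementary divisors (x + 4)^3, (x + 4), (x + 4). Arranging the block sizes at each eigenvalue in decreasing order and taking row products gives the invariant factors.

Invariant factors (smallest first, each dividing the next): x + 4, x + 4, (x + 4)^3.

Check: the last factor (x + 4)^3 is the minimal polynomial, and the product (x + 4)^5 is the characteristic polynomial.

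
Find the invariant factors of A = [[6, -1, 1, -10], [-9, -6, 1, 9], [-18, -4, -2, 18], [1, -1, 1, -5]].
The Jordan structure of A has elementary divisors (x + 4)^3, (x - 5). Arranging the block sizes at each eigenvalue in decreasing order and taking row products gives the invariant factors.

Invariant factors (smallest first, each dividing the next): (x - 5)(x + 4)^3.

Check: the last factor (x - 5)(x + 4)^3 is the minimal polynomial, and the product (x - 5)(x + 4)^3 is the characteristic polynomial.

(x - 5)(x + 4)^3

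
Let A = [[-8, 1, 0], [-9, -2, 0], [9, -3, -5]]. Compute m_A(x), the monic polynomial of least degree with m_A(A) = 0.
The characteristic polynomial factors as (x + 5)^3. The minimal polynomial is ∏(x - λ)^{k_λ} where k_λ is the size of the largest Jordan block at λ.

For λ = -5: rank(A + 5I) = 1, and the largest Jordan block has size 2 (the smallest k with rank((A + 5I)^k) = rank((A + 5I)^(k+1))).

So m_A(x) = (x + 5)^2.

m_A(x) = (x + 5)^2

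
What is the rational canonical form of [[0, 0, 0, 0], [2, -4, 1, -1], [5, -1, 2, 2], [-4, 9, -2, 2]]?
R = [[0, 0, 0, 0], [1, 0, 0, 4], [0, 1, 0, -2], [0, 0, 1, 0]]

The invariant factors of A (the non-unit diagonal entries of the Smith normal form of xI - A over ℚ[x]) are x(x^3 + 2x - 4), each dividing the next. The characteristic polynomial is their product, x(x^3 + 2x - 4).

The rational canonical form is the block-diagonal matrix of companion matrices C(f_i):
R = [[0, 0, 0, 0], [1, 0, 0, 4], [0, 1, 0, -2], [0, 0, 1, 0]].

Note the characteristic polynomial does not split into linear factors over ℚ, so A has no Jordan form over ℚ; the rational canonical form exists over any field.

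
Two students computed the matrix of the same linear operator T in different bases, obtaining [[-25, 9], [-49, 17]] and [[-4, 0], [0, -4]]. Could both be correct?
No.

Both have characteristic polynomial (x + 4)^2, but the minimal polynomial of A is (x + 4)^2 while the minimal polynomial of B is x + 4. The minimal polynomial is a similarity invariant, so A and B are not similar.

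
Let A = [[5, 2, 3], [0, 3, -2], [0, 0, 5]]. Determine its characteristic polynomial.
χ_A(x) = (x - 5)^2(x - 3)

xI - A = [[x - 5, -2, -3], [0, x - 3, 2], [0, 0, x - 5]].

Expanding det(xI - A) along the first row:
det(xI - A) = + (x - 5)·det([[x - 3, 2], [0, x - 5]]) - (-2)·det([[0, 2], [0, x - 5]]) + (-3)·det([[0, x - 3], [0, 0]]).

Evaluating gives χ_A(x) = x^3 - 13x^2 + 55x - 75 = (x - 5)^2(x - 3).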